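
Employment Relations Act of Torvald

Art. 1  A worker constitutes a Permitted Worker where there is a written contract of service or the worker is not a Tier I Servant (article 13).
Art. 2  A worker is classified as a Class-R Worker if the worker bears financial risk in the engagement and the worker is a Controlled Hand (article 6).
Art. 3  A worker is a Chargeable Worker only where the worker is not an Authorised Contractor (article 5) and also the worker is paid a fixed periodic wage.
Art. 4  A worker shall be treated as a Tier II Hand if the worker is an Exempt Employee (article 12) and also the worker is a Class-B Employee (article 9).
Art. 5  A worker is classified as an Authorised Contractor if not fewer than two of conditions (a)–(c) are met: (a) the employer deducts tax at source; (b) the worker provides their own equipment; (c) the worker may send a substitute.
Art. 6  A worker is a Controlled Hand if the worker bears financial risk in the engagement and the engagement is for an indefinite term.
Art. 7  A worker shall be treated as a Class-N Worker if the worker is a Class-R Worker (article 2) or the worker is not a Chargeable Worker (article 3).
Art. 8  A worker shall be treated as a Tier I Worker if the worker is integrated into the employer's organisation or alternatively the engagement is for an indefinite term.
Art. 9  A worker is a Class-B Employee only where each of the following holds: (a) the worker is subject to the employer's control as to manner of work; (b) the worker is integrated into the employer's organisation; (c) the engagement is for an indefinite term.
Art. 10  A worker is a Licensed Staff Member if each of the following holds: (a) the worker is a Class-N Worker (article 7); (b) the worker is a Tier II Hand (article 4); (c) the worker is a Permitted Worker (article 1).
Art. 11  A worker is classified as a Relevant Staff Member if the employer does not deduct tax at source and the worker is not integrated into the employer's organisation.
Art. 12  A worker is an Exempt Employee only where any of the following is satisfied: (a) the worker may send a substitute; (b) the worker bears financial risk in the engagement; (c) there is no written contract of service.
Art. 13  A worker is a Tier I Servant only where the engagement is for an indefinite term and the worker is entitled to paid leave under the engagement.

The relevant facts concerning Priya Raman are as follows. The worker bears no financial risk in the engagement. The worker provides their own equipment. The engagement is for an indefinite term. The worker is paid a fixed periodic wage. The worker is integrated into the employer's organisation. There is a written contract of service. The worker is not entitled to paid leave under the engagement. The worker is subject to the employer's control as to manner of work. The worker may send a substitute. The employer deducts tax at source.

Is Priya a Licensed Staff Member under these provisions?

article 6 — Controlled Hand: [the worker bears financial risk in the engagement? no] AND [the engagement is for an indefinite term? yes] → not satisfied.
article 2 — Class-R Worker: [the worker bears financial risk in the engagement? no] AND [Controlled Hand (article 6)? no] → not satisfied.
article 5 — Authorised Contractor: the employer deducts tax at source? yes; the worker provides their own equipment? yes; the worker may send a substitute? yes — 3 of 3 hold (need ≥2) → satisfied.
article 3 — Chargeable Worker: [not an Authorised Contractor (article 5)? no] AND [the worker is paid a fixed periodic wage? yes] → not satisfied.
article 7 — Class-N Worker: [Class-R Worker (article 2)? no] OR [not a Chargeable Worker (article 3)? yes] → satisfied.
article 12 — Exempt Employee: [the worker may send a substitute? yes] OR [the worker bears financial risk in the engagement? no] OR [there is no written contract of service? no] → satisfied.
article 9 — Class-B Employee: [the worker is subject to the employer's control as to manner of work? yes] AND [the worker is integrated into the employer's organisation? yes] AND [the engagement is for an indefinite term? yes] → satisfied.
article 4 — Tier II Hand: [Exempt Employee (article 12)? yes] AND [Class-B Employee (article 9)? yes] → satisfied.
article 13 — Tier I Servant: [the engagement is for an indefinite term? yes] AND [the worker is entitled to paid leave under the engagement? no] → not satisfied.
article 1 — Permitted Worker: [there is a written contract of service? yes] OR [not a Tier I Servant (article 13)? yes] → satisfied.
article 10 — Licensed Staff Member: [Class-N Worker (article 7)? yes] AND [Tier II Hand (article 4)? yes] AND [Permitted Worker (article 1)? yes] → satisfied.

Yes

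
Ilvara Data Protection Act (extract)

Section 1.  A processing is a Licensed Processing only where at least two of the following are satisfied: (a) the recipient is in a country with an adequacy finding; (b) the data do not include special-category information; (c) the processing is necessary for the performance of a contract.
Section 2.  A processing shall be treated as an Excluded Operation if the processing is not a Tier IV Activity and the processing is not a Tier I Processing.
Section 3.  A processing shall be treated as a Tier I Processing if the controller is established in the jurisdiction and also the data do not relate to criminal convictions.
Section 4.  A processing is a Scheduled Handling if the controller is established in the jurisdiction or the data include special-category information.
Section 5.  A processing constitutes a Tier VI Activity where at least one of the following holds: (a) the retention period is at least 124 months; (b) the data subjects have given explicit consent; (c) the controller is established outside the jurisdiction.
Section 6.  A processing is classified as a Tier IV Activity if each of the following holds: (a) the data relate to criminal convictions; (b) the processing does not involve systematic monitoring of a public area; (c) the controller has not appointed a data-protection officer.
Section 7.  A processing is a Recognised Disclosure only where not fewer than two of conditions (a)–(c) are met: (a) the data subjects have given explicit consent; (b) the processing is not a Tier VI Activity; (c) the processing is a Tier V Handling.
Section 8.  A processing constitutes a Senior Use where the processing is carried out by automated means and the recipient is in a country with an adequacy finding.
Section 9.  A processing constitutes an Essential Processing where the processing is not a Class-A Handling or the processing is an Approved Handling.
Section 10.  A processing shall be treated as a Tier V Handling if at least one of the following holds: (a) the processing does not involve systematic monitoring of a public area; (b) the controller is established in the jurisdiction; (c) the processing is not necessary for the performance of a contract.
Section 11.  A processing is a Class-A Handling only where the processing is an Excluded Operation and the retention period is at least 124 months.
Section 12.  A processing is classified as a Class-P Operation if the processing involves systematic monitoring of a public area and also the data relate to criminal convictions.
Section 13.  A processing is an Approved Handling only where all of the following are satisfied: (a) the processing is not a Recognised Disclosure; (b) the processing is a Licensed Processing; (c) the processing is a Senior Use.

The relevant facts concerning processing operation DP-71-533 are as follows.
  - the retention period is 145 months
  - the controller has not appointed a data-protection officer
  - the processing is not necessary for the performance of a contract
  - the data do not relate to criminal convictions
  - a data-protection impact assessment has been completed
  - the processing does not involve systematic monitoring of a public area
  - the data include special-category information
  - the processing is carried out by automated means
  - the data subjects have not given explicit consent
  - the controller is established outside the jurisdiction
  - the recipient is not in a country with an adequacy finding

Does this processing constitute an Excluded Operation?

Yes

section 6 — Tier IV Activity: [the data relate to criminal convictions? no] AND [the processing does not involve systematic monitoring of a public area? yes] AND [the controller has not appointed a data-protection officer? yes] → not satisfied.
section 3 — Tier I Processing: [the controller is established in the jurisdiction? no] AND [the data do not relate to criminal convictions? yes] → not satisfied.
section 2 — Excluded Operation: [not a Tier IV Activity (section 6)? yes] AND [not a Tier I Processing (section 3)? yes] → satisfied.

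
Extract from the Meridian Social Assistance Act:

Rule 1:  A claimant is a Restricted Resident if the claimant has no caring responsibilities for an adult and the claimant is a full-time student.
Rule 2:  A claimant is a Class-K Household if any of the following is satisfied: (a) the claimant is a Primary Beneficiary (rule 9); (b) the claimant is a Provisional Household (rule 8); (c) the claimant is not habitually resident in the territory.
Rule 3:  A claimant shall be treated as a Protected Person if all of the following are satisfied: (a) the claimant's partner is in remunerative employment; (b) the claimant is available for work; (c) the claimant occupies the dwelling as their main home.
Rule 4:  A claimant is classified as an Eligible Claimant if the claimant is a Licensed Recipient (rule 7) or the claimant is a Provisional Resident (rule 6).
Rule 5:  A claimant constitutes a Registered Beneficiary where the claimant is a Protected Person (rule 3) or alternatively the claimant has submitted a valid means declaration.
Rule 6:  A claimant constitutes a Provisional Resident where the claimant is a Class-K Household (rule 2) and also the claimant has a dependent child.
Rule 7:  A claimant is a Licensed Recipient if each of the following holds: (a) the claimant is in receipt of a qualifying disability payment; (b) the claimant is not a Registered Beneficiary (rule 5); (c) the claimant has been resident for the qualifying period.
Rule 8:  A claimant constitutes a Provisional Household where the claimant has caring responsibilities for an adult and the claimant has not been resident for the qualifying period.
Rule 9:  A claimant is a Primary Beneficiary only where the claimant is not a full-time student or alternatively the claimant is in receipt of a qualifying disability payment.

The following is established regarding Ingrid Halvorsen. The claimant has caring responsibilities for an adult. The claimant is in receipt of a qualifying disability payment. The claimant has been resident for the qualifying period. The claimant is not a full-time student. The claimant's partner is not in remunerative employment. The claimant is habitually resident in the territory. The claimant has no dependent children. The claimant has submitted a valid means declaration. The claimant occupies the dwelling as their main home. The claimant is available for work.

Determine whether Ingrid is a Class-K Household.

rule 9 — Primary Beneficiary: [the claimant is not a full-time student? yes] OR [the claimant is in receipt of a qualifying disability payment? yes] → satisfied.
rule 8 — Provisional Household: [the claimant has caring responsibilities for an adult? yes] AND [the claimant has not been resident for the qualifying period? no] → not satisfied.
rule 2 — Class-K Household: [Primary Beneficiary (rule 9)? yes] OR [Provisional Household (rule 8)? no] OR [the claimant is not habitually resident in the territory? no] → satisfied.

Yes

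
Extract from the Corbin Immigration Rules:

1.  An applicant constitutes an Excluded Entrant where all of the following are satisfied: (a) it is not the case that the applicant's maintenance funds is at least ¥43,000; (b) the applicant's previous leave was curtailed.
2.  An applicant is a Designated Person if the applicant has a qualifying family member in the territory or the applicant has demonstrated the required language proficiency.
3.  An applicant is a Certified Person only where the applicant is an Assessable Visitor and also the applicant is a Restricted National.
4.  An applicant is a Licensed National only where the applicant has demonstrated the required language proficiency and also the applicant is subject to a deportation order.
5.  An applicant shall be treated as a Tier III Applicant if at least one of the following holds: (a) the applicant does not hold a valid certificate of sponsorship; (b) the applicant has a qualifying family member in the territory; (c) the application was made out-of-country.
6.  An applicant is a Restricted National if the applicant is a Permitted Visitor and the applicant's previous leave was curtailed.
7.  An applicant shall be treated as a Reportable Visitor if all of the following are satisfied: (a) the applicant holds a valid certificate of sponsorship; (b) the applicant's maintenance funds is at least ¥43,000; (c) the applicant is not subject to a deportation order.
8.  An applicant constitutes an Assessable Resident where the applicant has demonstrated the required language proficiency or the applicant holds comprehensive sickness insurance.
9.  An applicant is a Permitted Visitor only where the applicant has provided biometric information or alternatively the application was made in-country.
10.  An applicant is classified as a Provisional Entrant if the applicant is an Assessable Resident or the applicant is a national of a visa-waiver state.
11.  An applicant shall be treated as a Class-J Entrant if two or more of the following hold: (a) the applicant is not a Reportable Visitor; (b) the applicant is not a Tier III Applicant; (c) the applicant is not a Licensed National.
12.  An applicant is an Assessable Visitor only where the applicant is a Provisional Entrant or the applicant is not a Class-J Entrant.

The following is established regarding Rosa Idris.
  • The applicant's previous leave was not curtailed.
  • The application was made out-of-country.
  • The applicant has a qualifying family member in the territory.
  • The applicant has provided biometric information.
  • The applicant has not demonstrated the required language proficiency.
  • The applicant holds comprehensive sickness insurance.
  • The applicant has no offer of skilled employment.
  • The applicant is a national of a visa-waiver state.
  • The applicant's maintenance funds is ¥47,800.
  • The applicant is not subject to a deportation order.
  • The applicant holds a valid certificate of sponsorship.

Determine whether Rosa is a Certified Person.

Under paragraph 8: the applicant has demonstrated the required language proficiency? no; or the applicant holds comprehensive sickness insurance? yes. So the applicant is an Assessable Resident.
Under paragraph 10: Assessable Resident (paragraph 8)? yes; or the applicant is a national of a visa-waiver state? yes. So the applicant is a Provisional Entrant.
Under paragraph 7: the applicant holds a valid certificate of sponsorship? yes; and applicant's maintenance funds: ¥47,800 ≥ ¥43,000? yes; and the applicant is not subject to a deportation order? yes. So the applicant is a Reportable Visitor.
Under paragraph 5: the applicant does not hold a valid certificate of sponsorship? no; or the applicant has a qualifying family member in the territory? yes; or the application was made out-of-country? yes. So the applicant is a Tier III Applicant.
Under paragraph 4: the applicant has demonstrated the required language proficiency? no; and the applicant is subject to a deportation order? no. So the applicant is not a Licensed National.
Under paragraph 11: not a Reportable Visitor (paragraph 7)? no; not a Tier III Applicant (paragraph 5)? no; not a Licensed National (paragraph 4)? yes — 1 of 3 hold (need ≥2) → not satisfied.
Under paragraph 12: Provisional Entrant (paragraph 10)? yes; or not a Class-J Entrant (paragraph 11)? yes. So the applicant is an Assessable Visitor.
Under paragraph 9: the applicant has provided biometric information? yes; or the application was made in-country? no. So the applicant is a Permitted Visitor.
Under paragraph 6: Permitted Visitor (paragraph 9)? yes; and the applicant's previous leave was curtailed? no. So the applicant is not a Restricted National.
Under paragraph 3: Assessable Visitor (paragraph 12)? yes; and Restricted National (paragraph 6)? no. So the applicant is not a Certified Person.

No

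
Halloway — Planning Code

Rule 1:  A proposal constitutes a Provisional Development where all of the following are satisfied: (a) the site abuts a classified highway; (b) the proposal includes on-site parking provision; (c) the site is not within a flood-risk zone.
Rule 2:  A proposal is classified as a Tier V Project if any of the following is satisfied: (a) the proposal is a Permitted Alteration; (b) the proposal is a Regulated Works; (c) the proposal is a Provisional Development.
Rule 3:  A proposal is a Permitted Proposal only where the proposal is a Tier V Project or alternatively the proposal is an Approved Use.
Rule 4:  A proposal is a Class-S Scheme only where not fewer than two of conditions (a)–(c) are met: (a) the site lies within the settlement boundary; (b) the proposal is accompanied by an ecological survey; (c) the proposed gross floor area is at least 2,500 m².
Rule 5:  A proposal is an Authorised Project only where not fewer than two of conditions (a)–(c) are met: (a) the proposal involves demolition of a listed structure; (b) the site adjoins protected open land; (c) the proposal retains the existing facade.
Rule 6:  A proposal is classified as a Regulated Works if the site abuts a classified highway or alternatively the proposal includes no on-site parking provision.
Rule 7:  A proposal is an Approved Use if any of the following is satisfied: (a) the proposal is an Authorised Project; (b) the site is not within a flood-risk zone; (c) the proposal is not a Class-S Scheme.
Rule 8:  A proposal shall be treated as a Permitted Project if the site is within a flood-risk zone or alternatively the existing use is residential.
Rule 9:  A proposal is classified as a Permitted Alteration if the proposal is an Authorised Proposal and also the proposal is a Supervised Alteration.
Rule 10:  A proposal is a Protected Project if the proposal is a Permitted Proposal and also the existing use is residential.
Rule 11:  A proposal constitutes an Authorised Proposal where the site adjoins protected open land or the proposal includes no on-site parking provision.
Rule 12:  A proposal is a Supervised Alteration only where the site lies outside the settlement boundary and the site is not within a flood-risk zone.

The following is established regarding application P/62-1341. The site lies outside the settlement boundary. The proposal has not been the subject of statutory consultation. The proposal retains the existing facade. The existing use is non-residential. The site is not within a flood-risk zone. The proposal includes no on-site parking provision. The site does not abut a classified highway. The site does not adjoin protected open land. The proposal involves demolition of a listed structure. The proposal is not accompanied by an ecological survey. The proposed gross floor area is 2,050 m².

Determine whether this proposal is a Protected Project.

rule 11 — Authorised Proposal: [the site adjoins protected open land? no] OR [the proposal includes no on-site parking provision? yes] → satisfied.
rule 12 — Supervised Alteration: [the site lies outside the settlement boundary? yes] AND [the site is not within a flood-risk zone? yes] → satisfied.
rule 9 — Permitted Alteration: [Authorised Proposal (rule 11)? yes] AND [Supervised Alteration (rule 12)? yes] → satisfied.
rule 6 — Regulated Works: [the site abuts a classified highway? no] OR [the proposal includes no on-site parking provision? yes] → satisfied.
rule 1 — Provisional Development: [the site abuts a classified highway? no] AND [the proposal includes on-site parking provision? no] AND [the site is not within a flood-risk zone? yes] → not satisfied.
rule 2 — Tier V Project: [Permitted Alteration (rule 9)? yes] OR [Regulated Works (rule 6)? yes] OR [Provisional Development (rule 1)? no] → satisfied.
rule 5 — Authorised Project: the proposal involves demolition of a listed structure? yes; the site adjoins protected open land? no; the proposal retains the existing facade? yes — 2 of 3 hold (need ≥2) → satisfied.
rule 4 — Class-S Scheme: the site lies within the settlement boundary? no; the proposal is accompanied by an ecological survey? no; proposed gross floor area: 2,050 m² ≥ 2,500 m²? no — 0 of 3 hold (need ≥2) → not satisfied.
rule 7 — Approved Use: [Authorised Project (rule 5)? yes] OR [the site is not within a flood-risk zone? yes] OR [not a Class-S Scheme (rule 4)? yes] → satisfied.
rule 3 — Permitted Proposal: [Tier V Project (rule 2)? yes] OR [Approved Use (rule 7)? yes] → satisfied.
rule 10 — Protected Project: [Permitted Proposal (rule 3)? yes] AND [the existing use is residential? no] → not satisfied.

No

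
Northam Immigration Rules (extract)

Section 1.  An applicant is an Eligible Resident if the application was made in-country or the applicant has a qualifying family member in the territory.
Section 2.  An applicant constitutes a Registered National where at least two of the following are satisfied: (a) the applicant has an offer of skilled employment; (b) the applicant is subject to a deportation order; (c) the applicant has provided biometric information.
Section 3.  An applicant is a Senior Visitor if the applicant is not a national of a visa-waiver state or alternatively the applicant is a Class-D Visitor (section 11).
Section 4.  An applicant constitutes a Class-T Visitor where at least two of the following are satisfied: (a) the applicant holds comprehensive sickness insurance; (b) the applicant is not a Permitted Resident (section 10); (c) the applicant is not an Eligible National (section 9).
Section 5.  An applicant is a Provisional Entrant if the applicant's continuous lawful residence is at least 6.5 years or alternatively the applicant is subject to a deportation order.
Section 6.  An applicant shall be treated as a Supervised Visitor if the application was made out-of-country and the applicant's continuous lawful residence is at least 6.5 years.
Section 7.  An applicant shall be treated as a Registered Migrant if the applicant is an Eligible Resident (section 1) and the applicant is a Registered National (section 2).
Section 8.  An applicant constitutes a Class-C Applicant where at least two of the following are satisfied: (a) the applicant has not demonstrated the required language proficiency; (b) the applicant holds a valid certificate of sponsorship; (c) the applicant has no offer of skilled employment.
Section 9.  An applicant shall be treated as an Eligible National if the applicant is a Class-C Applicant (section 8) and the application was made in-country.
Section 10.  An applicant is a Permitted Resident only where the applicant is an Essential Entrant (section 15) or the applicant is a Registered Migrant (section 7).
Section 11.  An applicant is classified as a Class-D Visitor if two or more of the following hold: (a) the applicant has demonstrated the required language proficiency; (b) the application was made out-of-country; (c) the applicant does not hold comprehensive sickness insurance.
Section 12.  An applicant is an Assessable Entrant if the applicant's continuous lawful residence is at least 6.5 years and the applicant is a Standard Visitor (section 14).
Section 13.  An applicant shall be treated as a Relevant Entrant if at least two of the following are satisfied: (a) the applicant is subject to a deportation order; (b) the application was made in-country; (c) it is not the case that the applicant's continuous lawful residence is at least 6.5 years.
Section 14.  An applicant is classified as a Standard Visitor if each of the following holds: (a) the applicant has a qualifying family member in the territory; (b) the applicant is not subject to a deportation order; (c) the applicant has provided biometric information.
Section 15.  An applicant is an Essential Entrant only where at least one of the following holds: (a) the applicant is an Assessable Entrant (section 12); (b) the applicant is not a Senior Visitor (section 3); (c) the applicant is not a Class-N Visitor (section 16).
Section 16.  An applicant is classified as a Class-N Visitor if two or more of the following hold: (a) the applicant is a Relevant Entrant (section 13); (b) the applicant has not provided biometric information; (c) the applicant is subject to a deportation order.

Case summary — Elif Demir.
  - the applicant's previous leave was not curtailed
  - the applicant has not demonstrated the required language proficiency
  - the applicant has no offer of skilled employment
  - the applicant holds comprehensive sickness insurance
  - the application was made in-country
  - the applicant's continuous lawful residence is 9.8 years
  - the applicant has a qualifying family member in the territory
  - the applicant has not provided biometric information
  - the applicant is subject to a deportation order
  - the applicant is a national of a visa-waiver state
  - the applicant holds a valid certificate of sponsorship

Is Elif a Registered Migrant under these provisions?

No

section 1 — Eligible Resident: [the application was made in-country? yes] OR [the applicant has a qualifying family member in the territory? yes] → satisfied.
section 2 — Registered National: the applicant has an offer of skilled employment? no; the applicant is subject to a deportation order? yes; the applicant has provided biometric information? no — 1 of 3 hold (need ≥2) → not satisfied.
section 7 — Registered Migrant: [Eligible Resident (section 1)? yes] AND [Registered National (section 2)? no] → not satisfied.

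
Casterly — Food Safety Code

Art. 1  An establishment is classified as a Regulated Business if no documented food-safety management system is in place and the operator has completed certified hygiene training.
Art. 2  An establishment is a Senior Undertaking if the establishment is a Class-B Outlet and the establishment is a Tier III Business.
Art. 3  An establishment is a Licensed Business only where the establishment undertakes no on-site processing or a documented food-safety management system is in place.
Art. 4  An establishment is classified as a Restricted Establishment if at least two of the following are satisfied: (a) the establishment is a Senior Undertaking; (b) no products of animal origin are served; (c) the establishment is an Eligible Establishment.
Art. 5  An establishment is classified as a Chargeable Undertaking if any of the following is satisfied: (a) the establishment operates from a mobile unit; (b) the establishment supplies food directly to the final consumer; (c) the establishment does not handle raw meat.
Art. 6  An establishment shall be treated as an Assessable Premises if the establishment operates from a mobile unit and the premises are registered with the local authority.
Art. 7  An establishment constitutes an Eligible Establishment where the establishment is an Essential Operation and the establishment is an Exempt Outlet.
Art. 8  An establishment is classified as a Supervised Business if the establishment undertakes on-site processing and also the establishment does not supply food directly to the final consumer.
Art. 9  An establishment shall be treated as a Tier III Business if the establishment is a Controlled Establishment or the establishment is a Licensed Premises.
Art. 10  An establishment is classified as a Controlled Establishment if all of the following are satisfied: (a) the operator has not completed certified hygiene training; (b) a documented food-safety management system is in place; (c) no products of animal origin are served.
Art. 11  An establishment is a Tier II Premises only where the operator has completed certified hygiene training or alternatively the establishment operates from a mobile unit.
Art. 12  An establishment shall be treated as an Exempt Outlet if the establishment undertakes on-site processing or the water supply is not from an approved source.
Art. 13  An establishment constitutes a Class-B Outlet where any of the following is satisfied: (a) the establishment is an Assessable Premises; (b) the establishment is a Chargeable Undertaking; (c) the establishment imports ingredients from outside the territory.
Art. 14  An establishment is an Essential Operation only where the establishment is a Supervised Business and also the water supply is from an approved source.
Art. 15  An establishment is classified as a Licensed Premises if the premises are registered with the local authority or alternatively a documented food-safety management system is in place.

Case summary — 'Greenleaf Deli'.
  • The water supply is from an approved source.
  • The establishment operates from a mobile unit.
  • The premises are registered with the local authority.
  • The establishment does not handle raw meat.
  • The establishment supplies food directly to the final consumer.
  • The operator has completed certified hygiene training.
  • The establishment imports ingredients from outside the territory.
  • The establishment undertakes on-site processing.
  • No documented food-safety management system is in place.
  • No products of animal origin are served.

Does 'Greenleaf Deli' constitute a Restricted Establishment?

Under article 6: the establishment operates from a mobile unit? yes; and the premises are registered with the local authority? yes. So the establishment is an Assessable Premises.
Under article 5: the establishment operates from a mobile unit? yes; or the establishment supplies food directly to the final consumer? yes; or the establishment does not handle raw meat? yes. So the establishment is a Chargeable Undertaking.
Under article 13: Assessable Premises (article 6)? yes; or Chargeable Undertaking (article 5)? yes; or the establishment imports ingredients from outside the territory? yes. So the establishment is a Class-B Outlet.
Under article 10: the operator has not completed certified hygiene training? no; and a documented food-safety management system is in place? no; and no products of animal origin are served? yes. So the establishment is not a Controlled Establishment.
Under article 15: the premises are registered with the local authority? yes; or a documented food-safety management system is in place? no. So the establishment is a Licensed Premises.
Under article 9: Controlled Establishment (article 10)? no; or Licensed Premises (article 15)? yes. So the establishment is a Tier III Business.
Under article 2: Class-B Outlet (article 13)? yes; and Tier III Business (article 9)? yes. So the establishment is a Senior Undertaking.
Under article 8: the establishment undertakes on-site processing? yes; and the establishment does not supply food directly to the final consumer? no. So the establishment is not a Supervised Business.
Under article 14: Supervised Business (article 8)? no; and the water supply is from an approved source? yes. So the establishment is not an Essential Operation.
Under article 12: the establishment undertakes on-site processing? yes; or the water supply is not from an approved source? no. So the establishment is an Exempt Outlet.
Under article 7: Essential Operation (article 14)? no; and Exempt Outlet (article 12)? yes. So the establishment is not an Eligible Establishment.
Under article 4: Senior Undertaking (article 2)? yes; no products of animal origin are served? yes; Eligible Establishment (article 7)? no — 2 of 3 hold (need ≥2) → satisfied.

Yes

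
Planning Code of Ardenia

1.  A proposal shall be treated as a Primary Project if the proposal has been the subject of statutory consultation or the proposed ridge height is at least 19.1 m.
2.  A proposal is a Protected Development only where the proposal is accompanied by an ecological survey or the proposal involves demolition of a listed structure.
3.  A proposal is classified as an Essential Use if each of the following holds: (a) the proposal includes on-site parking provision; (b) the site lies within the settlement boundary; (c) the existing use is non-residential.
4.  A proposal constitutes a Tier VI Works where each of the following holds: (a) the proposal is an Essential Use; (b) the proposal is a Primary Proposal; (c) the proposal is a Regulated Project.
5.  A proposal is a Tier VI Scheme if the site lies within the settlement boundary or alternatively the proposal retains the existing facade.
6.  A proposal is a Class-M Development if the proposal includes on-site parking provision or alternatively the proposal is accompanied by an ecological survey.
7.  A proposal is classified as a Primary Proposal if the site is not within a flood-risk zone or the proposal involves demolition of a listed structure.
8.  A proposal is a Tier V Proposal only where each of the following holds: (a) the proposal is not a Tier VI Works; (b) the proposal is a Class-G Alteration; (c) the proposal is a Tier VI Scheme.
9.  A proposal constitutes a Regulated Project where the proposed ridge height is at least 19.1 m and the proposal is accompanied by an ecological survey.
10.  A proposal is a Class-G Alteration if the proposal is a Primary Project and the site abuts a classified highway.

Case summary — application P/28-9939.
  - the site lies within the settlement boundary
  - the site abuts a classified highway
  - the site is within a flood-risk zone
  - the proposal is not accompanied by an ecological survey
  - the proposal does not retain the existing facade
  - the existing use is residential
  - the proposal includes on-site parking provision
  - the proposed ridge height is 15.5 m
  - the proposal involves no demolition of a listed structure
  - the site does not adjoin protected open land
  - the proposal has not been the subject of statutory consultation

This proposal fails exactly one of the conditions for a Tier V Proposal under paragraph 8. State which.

Class-G Alteration

Under paragraph 3: the proposal includes on-site parking provision? yes; and the site lies within the settlement boundary? yes; and the existing use is non-residential? no. So the proposal is not an Essential Use.
Under paragraph 7: the site is not within a flood-risk zone? no; or the proposal involves demolition of a listed structure? no. So the proposal is not a Primary Proposal.
Under paragraph 9: proposed ridge height: 15.5 m ≥ 19.1 m? no; and the proposal is accompanied by an ecological survey? no. So the proposal is not a Regulated Project.
Under paragraph 4: Essential Use (paragraph 3)? no; and Primary Proposal (paragraph 7)? no; and Regulated Project (paragraph 9)? no. So the proposal is not a Tier VI Works.
Under paragraph 1: the proposal has been the subject of statutory consultation? no; or proposed ridge height: 15.5 m ≥ 19.1 m? no. So the proposal is not a Primary Project.
Under paragraph 10: Primary Project (paragraph 1)? no; and the site abuts a classified highway? yes. So the proposal is not a Class-G Alteration.
Under paragraph 5: the site lies within the settlement boundary? yes; or the proposal retains the existing facade? no. So the proposal is a Tier VI Scheme.
Under paragraph 8: not a Tier VI Works (paragraph 4)? yes; and Class-G Alteration (paragraph 10)? no; and Tier VI Scheme (paragraph 5)? yes. So the proposal is not a Tier V Proposal.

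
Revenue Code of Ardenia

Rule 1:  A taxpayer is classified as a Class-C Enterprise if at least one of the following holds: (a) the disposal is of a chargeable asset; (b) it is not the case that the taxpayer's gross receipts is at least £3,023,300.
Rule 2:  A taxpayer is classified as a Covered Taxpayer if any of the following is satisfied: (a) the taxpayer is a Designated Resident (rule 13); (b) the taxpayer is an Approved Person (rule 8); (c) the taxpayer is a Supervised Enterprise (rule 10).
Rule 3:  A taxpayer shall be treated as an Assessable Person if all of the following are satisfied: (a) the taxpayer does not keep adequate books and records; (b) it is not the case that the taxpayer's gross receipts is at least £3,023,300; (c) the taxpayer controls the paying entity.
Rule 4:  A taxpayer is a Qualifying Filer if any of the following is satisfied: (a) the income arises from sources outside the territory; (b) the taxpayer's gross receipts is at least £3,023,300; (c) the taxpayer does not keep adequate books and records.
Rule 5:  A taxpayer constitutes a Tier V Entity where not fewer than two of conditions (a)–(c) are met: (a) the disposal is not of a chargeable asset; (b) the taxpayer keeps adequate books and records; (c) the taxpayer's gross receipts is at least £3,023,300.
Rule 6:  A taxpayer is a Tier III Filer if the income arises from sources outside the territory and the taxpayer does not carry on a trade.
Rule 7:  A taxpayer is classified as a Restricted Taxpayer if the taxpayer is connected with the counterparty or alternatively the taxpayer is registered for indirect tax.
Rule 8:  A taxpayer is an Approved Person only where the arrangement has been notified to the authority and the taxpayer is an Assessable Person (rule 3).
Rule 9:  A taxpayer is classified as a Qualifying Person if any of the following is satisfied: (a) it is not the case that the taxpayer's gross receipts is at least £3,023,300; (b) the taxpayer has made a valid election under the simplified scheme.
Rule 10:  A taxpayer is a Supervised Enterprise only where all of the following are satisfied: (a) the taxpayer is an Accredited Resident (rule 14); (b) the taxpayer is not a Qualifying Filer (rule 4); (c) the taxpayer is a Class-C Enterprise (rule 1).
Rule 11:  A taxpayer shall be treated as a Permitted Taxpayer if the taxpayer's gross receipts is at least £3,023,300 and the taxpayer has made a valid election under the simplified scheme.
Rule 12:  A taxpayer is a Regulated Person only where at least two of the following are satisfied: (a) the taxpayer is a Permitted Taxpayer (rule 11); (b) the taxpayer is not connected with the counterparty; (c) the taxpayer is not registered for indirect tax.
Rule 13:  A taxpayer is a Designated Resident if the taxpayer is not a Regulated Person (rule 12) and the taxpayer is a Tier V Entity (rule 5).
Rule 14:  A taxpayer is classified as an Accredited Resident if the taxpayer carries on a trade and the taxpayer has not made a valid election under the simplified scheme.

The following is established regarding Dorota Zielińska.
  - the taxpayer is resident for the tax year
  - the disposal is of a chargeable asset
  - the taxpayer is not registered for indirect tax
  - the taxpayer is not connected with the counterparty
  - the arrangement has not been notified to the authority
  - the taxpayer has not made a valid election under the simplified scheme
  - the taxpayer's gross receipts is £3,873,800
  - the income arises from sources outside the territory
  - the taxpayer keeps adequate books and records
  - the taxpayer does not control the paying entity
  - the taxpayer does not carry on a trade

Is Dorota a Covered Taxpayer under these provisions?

No

rule 11 — Permitted Taxpayer: [taxpayer's gross receipts: £3,873,800 ≥ £3,023,300? yes] AND [the taxpayer has made a valid election under the simplified scheme? no] → not satisfied.
rule 12 — Regulated Person: Permitted Taxpayer (rule 11)? no; the taxpayer is not connected with the counterparty? yes; the taxpayer is not registered for indirect tax? yes — 2 of 3 hold (need ≥2) → satisfied.
rule 5 — Tier V Entity: the disposal is not of a chargeable asset? no; the taxpayer keeps adequate books and records? yes; taxpayer's gross receipts: £3,873,800 ≥ £3,023,300? yes — 2 of 3 hold (need ≥2) → satisfied.
rule 13 — Designated Resident: [not a Regulated Person (rule 12)? no] AND [Tier V Entity (rule 5)? yes] → not satisfied.
rule 3 — Assessable Person: [the taxpayer does not keep adequate books and records? no] AND [taxpayer's gross receipts: £3,873,800 ≥ £3,023,300? yes, so negated condition no] AND [the taxpayer controls the paying entity? no] → not satisfied.
rule 8 — Approved Person: [the arrangement has been notified to the authority? no] AND [Assessable Person (rule 3)? no] → not satisfied.
rule 14 — Accredited Resident: [the taxpayer carries on a trade? no] AND [the taxpayer has not made a valid election under the simplified scheme? yes] → not satisfied.
rule 4 — Qualifying Filer: [the income arises from sources outside the territory? yes] OR [taxpayer's gross receipts: £3,873,800 ≥ £3,023,300? yes] OR [the taxpayer does not keep adequate books and records? no] → satisfied.
rule 1 — Class-C Enterprise: [the disposal is of a chargeable asset? yes] OR [taxpayer's gross receipts: £3,873,800 ≥ £3,023,300? yes, so negated condition no] → satisfied.
rule 10 — Supervised Enterprise: [Accredited Resident (rule 14)? no] AND [not a Qualifying Filer (rule 4)? no] AND [Class-C Enterprise (rule 1)? yes] → not satisfied.
rule 2 — Covered Taxpayer: [Designated Resident (rule 13)? no] OR [Approved Person (rule 8)? no] OR [Supervised Enterprise (rule 10)? no] → not satisfied.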